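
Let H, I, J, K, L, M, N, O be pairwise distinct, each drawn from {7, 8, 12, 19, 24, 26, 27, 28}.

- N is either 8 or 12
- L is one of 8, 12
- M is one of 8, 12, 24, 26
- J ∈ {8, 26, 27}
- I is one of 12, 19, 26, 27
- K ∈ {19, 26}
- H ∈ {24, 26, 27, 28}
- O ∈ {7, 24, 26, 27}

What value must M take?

The 8 variables draw from only 8 values {7, 8, 12, 19, 24, 26, 27, 28}, so each is used; only O can be 7, hence O = 7.
The 7 still-open variables draw from only 7 values {8, 12, 19, 24, 26, 27, 28}, so each is used; only H can be 28, hence H = 28.
The 6 still-open variables together cover exactly {8, 12, 19, 24, 26, 27} — 6 values for 6 variables — and 24 appears only in M's list, so M = 24.

24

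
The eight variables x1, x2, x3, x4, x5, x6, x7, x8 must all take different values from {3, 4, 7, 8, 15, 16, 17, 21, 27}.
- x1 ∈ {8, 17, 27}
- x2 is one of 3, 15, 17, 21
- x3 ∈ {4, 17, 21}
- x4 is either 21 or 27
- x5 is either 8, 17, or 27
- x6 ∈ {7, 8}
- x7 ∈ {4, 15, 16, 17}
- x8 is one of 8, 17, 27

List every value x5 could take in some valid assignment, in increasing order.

8, 17, 27

x1, x5, x8 between them cover only {8, 17, 27} — a naked triple. Remove those values from x2, x3, x4, x6, x7.
x4 has just one choice, so x4 = 21. So x2, x3 can't be 21.
x6 has just one choice, so x6 = 7.
x3 must be 4 (only option left). Eliminate 4 elsewhere: x7.
No further eliminations apply; x5 can still be any of 8, 17, 27.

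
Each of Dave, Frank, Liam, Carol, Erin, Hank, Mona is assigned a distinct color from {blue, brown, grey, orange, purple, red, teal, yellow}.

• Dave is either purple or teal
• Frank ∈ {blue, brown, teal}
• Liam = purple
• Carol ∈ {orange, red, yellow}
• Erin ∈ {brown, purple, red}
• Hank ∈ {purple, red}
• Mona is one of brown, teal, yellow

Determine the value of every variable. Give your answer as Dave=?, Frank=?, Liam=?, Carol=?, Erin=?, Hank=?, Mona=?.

Dave=teal, Frank=blue, Liam=purple, Carol=orange, Erin=brown, Hank=red, Mona=yellow

Liam must be purple (only option left). Strike purple from Dave, Erin, Hank.
Hank has just one choice, so Hank = red. Strike red from Carol, Erin.
Dave must be teal (only option left). Eliminate teal elsewhere: Frank, Mona.
Erin has just one choice, so Erin = brown. Eliminate brown elsewhere: Frank, Mona.
Mona's domain is down to {yellow}, so Mona = yellow. Remove yellow from Carol.
That leaves Frank = blue.
That leaves Carol = orange.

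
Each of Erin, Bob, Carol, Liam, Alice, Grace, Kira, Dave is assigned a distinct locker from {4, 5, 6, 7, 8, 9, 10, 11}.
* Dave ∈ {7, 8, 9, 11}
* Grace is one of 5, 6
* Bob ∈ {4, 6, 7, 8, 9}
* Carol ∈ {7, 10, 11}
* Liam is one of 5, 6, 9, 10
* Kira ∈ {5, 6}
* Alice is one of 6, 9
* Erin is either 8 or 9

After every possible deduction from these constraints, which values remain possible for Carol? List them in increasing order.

The 8 variables together cover exactly {4, 5, 6, 7, 8, 9, 10, 11} — 8 values for 8 variables — and 4 appears only in Bob's list, so Bob = 4.
The 2 variables Grace and Kira are confined to {5, 6}, which locks those values in; drop them from Liam, Alice.
Alice must be 9 (only option left). Eliminate 9 elsewhere: Erin, Liam, Dave.
Erin's domain is down to {8}, so Erin = 8. So Dave can't be 8.
Liam has just one choice, so Liam = 10. Remove 10 from Carol.
No further eliminations apply; Carol can still be any of 7, 11.

7, 11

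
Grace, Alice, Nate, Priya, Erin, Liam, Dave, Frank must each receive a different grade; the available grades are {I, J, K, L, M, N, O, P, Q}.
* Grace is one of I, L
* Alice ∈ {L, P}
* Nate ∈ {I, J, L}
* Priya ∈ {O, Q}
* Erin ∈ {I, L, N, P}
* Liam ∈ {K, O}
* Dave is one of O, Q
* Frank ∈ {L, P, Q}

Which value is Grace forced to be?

I

The 8 variables draw from only 8 values {I, J, K, L, N, O, P, Q}, so each is used; only Nate can be J, hence Nate = J.
The 7 still-open variables together cover exactly {I, K, L, N, O, P, Q} — 7 values for 7 variables — and K appears only in Liam's list, so Liam = K.
Among the 6 still-open variables, N fits only Erin (and all 6 values in {I, L, N, O, P, Q} must be used), so Erin = N.
The 5 still-open variables together cover exactly {I, L, O, P, Q} — 5 values for 5 variables — and I appears only in Grace's list, so Grace = I.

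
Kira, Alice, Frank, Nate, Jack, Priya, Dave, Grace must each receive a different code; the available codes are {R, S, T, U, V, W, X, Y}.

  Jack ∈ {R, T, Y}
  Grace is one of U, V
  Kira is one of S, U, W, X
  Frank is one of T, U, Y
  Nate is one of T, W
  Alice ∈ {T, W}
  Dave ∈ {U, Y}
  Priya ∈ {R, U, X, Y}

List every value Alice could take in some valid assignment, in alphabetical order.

T, W

Among the 8 variables, S fits only Kira (and all 8 values in {R, S, T, U, V, W, X, Y} must be used), so Kira = S.
The 7 still-open variables draw from only 7 values {R, T, U, V, W, X, Y}, so each is used; only Grace can be V, hence Grace = V.
The 6 still-open variables together cover exactly {R, T, U, W, X, Y} — 6 values for 6 variables — and X appears only in Priya's list, so Priya = X.
The 5 still-open variables draw from only 5 values {R, T, U, W, Y}, so each is used; only Jack can be R, hence Jack = R.
Alice and Nate between them cover only {T, W} — a naked pair. Remove those values from Frank.
No further eliminations apply; Alice can still be any of T, W.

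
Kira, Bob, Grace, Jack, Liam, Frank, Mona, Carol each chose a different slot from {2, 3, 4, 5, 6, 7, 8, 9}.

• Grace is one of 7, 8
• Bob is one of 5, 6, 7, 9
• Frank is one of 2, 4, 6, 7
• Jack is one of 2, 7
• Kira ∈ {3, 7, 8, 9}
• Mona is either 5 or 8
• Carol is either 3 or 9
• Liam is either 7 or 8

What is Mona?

5

Among the 8 variables, 4 fits only Frank (and all 8 values in {2, 3, 4, 5, 6, 7, 8, 9} must be used), so Frank = 4.
The 7 still-open variables together cover exactly {2, 3, 5, 6, 7, 8, 9} — 7 values for 7 variables — and 2 appears only in Jack's list, so Jack = 2.
The 6 still-open variables draw from only 6 values {3, 5, 6, 7, 8, 9}, so each is used; only Bob can be 6, hence Bob = 6.
Among the 5 still-open variables, 5 fits only Mona (and all 5 values in {3, 5, 7, 8, 9} must be used), so Mona = 5.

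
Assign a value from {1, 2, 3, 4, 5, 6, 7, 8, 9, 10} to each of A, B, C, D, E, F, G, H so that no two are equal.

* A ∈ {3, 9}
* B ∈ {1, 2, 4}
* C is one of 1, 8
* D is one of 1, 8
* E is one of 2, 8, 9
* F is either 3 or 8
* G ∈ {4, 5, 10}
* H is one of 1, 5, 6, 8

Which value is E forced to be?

C and D share exactly the 2 values {1, 8}; by pigeonhole those values go to them, so strike 1, 8 from B, E, F, H.
F must be 3 (only option left). Eliminate 3 elsewhere: A.
That leaves A = 9. So E can't be 9.
So E = 2.

2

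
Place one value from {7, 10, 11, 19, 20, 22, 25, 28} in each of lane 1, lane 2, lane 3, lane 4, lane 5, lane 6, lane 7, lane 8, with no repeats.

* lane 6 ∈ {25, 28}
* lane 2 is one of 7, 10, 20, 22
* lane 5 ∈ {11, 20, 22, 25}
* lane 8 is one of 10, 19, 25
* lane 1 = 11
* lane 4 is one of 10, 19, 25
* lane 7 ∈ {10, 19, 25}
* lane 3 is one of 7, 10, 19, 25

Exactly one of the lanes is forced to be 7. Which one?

lane 3

lane 1's domain is down to {11}, so lane 1 = 11. Strike 11 from lane 5.
Among the 7 still-open variables, 28 fits only lane 6 (and all 7 values in {7, 10, 19, 20, 22, 25, 28} must be used), so lane 6 = 28.
lane 4, lane 7, lane 8 share exactly the 3 values {10, 19, 25}; by pigeonhole those values go to them, so strike 10, 19, 25 from lane 2, lane 3, lane 5.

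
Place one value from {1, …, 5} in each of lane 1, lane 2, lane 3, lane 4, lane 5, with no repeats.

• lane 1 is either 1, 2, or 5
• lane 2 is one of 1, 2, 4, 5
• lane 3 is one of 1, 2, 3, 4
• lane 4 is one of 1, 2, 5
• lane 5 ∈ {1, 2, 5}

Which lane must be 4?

The 5 variables draw from only 5 values {1, 2, 3, 4, 5}, so each is used; only lane 3 can be 3, hence lane 3 = 3.
The 4 still-open variables together cover exactly {1, 2, 4, 5} — 4 values for 4 variables — and 4 appears only in lane 2's list, so lane 2 = 4.

lane 2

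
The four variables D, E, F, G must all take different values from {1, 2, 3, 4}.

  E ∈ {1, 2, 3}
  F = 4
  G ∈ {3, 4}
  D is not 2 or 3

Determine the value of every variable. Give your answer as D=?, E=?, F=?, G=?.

D=1, E=2, F=4, G=3

F has just one choice, so F = 4. So D, G can't be 4.
G has just one choice, so G = 3. Strike 3 from E.
D's domain is down to {1}, so D = 1. Eliminate 1 elsewhere: E.
E must be 2 (only option left).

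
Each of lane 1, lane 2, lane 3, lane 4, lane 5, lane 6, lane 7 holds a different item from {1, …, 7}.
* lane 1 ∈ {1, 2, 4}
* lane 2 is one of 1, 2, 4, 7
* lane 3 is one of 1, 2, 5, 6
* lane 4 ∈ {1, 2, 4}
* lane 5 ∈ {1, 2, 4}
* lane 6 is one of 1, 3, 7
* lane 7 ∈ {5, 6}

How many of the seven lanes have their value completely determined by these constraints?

Among the 7 variables, 3 fits only lane 6 (and all 7 values in {1, 2, 3, 4, 5, 6, 7} must be used), so lane 6 = 3.
Among the 6 still-open variables, 7 fits only lane 2 (and all 6 values in {1, 2, 4, 5, 6, 7} must be used), so lane 2 = 7.
The 3 variables lane 1, lane 4, lane 5 are confined to {1, 2, 4}, which locks those values in; drop them from lane 3.
Determined: lane 2=7, lane 6=3. The other lanes each still have more than one consistent value. That makes 2.

2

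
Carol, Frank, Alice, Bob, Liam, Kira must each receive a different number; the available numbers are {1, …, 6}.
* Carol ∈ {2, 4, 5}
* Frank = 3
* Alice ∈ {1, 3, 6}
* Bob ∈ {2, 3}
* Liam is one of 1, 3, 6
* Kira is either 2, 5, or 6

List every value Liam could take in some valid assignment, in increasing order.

Frank's domain is down to {3}, so Frank = 3. Remove 3 from Alice, Bob, Liam.
Bob's domain is down to {2}, so Bob = 2. So Carol, Kira can't be 2.
The 4 still-open variables draw from only 4 values {1, 4, 5, 6}, so each is used; only Carol can be 4, hence Carol = 4.
The 3 still-open variables together cover exactly {1, 5, 6} — 3 values for 3 variables — and 5 appears only in Kira's list, so Kira = 5.
No further eliminations apply; Liam can still be any of 1, 6.

1, 6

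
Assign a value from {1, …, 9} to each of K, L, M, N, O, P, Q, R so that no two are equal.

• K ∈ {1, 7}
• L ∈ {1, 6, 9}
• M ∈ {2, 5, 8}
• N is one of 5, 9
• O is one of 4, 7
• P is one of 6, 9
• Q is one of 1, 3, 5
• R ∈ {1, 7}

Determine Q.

3

K and R between them cover only {1, 7} — a naked pair. Remove those values from L, O, Q.
O must be 4 (only option left).
L and P share exactly the 2 values {6, 9}; by pigeonhole those values go to them, so strike 6, 9 from N.
N must be 5 (only option left). Eliminate 5 elsewhere: M, Q.
So Q = 3.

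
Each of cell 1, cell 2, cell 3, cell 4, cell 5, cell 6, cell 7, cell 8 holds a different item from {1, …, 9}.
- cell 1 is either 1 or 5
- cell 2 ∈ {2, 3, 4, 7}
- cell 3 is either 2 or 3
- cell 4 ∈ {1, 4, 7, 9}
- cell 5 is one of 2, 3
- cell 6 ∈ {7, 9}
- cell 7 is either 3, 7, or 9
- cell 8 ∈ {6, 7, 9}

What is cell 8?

The 8 variables draw from only 8 values {1, 2, 3, 4, 5, 6, 7, 9}, so each is used; only cell 1 can be 5, hence cell 1 = 5.
The 7 still-open variables draw from only 7 values {1, 2, 3, 4, 6, 7, 9}, so each is used; only cell 4 can be 1, hence cell 4 = 1.
Among the 6 still-open variables, 4 fits only cell 2 (and all 6 values in {2, 3, 4, 6, 7, 9} must be used), so cell 2 = 4.
Among the 5 still-open variables, 6 fits only cell 8 (and all 5 values in {2, 3, 6, 7, 9} must be used), so cell 8 = 6.

6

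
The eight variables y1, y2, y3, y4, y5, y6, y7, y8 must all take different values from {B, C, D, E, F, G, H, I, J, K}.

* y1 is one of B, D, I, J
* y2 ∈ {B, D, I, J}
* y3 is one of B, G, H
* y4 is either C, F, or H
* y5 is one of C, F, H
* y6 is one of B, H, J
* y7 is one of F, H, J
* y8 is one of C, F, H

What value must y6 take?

B

The 8 variables draw from only 8 values {B, C, D, F, G, H, I, J}, so each is used; only y3 can be G, hence y3 = G.
The 3 variables y4, y5, y8 are confined to {C, F, H}, which locks those values in; drop them from y6, y7.
y7's domain is down to {J}, so y7 = J. Strike J from y1, y2, y6.
So y6 = B.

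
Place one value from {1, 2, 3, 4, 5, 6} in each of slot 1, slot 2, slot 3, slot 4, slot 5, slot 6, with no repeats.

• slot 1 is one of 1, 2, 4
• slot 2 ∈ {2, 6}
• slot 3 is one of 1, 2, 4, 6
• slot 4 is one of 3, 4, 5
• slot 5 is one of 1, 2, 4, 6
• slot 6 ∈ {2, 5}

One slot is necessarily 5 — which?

The 6 variables draw from only 6 values {1, 2, 3, 4, 5, 6}, so each is used; only slot 4 can be 3, hence slot 4 = 3.
Among the 5 still-open variables, 5 fits only slot 6 (and all 5 values in {1, 2, 4, 5, 6} must be used), so slot 6 = 5.

slot 6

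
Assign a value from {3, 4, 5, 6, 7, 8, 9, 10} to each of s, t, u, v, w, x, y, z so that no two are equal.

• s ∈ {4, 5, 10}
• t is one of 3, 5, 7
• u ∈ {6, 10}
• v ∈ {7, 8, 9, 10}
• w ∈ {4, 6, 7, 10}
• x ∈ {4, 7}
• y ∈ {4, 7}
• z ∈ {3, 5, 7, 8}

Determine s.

Among the 8 variables, 9 fits only v (and all 8 values in {3, 4, 5, 6, 7, 8, 9, 10} must be used), so v = 9.
The 7 still-open variables draw from only 7 values {3, 4, 5, 6, 7, 8, 10}, so each is used; only z can be 8, hence z = 8.
The 6 still-open variables draw from only 6 values {3, 4, 5, 6, 7, 10}, so each is used; only t can be 3, hence t = 3.
The 5 still-open variables together cover exactly {4, 5, 6, 7, 10} — 5 values for 5 variables — and 5 appears only in s's list, so s = 5.

5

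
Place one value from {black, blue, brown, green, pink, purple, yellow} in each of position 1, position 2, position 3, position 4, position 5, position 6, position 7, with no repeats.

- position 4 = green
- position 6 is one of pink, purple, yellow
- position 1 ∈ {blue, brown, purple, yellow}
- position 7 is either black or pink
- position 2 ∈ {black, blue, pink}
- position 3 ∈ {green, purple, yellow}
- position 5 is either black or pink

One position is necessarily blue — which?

position 2

position 4 has just one choice, so position 4 = green. Eliminate green elsewhere: position 3.
Among the 6 still-open variables, brown fits only position 1 (and all 6 values in {black, blue, brown, pink, purple, yellow} must be used), so position 1 = brown.
The 5 still-open variables together cover exactly {black, blue, pink, purple, yellow} — 5 values for 5 variables — and blue appears only in position 2's list, so position 2 = blue.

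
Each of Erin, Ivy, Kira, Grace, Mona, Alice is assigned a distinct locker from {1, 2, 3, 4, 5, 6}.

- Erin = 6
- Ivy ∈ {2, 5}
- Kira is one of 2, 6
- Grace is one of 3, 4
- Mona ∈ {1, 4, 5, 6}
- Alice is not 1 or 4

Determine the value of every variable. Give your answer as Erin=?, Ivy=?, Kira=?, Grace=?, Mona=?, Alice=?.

Erin=6, Ivy=5, Kira=2, Grace=4, Mona=1, Alice=3

Erin has just one choice, so Erin = 6. So Kira, Mona, Alice can't be 6.
Kira must be 2 (only option left). Strike 2 from Ivy, Alice.
That leaves Ivy = 5. So Mona, Alice can't be 5.
Alice has just one choice, so Alice = 3. Strike 3 from Grace.
Grace must be 4 (only option left). Strike 4 from Mona.
Mona must be 1 (only option left).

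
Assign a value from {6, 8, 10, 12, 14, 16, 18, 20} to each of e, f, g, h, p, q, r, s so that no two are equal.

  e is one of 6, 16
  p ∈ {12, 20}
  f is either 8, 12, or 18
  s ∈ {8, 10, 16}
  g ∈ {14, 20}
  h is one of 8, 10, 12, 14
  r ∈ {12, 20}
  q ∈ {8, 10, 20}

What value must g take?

The 8 variables together cover exactly {6, 8, 10, 12, 14, 16, 18, 20} — 8 values for 8 variables — and 6 appears only in e's list, so e = 6.
Among the 7 still-open variables, 16 fits only s (and all 7 values in {8, 10, 12, 14, 16, 18, 20} must be used), so s = 16.
Among the 6 still-open variables, 18 fits only f (and all 6 values in {8, 10, 12, 14, 18, 20} must be used), so f = 18.
p and r share exactly the 2 values {12, 20}; by pigeonhole those values go to them, so strike 12, 20 from g, h, q.
So g = 14.

14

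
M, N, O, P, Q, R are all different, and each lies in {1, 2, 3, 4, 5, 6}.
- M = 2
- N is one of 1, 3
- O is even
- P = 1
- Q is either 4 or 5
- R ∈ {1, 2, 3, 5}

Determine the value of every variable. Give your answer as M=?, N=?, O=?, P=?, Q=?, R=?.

M=2, N=3, O=6, P=1, Q=4, R=5

M has just one choice, so M = 2. Eliminate 2 elsewhere: O, R.
P's domain is down to {1}, so P = 1. Eliminate 1 elsewhere: N, R.
That leaves N = 3. Strike 3 from R.
That leaves R = 5. Strike 5 from Q.
Q's domain is down to {4}, so Q = 4. So O can't be 4.
That leaves O = 6.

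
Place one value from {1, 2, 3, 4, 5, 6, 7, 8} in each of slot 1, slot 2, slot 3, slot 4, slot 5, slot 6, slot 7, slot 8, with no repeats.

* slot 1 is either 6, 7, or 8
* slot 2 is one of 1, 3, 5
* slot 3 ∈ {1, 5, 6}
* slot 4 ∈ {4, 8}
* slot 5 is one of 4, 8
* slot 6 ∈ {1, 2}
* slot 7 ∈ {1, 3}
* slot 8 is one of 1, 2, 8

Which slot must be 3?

The 8 variables draw from only 8 values {1, 2, 3, 4, 5, 6, 7, 8}, so each is used; only slot 1 can be 7, hence slot 1 = 7.
Among the 7 still-open variables, 6 fits only slot 3 (and all 7 values in {1, 2, 3, 4, 5, 6, 8} must be used), so slot 3 = 6.
The 6 still-open variables together cover exactly {1, 2, 3, 4, 5, 8} — 6 values for 6 variables — and 5 appears only in slot 2's list, so slot 2 = 5.
The 5 still-open variables draw from only 5 values {1, 2, 3, 4, 8}, so each is used; only slot 7 can be 3, hence slot 7 = 3.

slot 7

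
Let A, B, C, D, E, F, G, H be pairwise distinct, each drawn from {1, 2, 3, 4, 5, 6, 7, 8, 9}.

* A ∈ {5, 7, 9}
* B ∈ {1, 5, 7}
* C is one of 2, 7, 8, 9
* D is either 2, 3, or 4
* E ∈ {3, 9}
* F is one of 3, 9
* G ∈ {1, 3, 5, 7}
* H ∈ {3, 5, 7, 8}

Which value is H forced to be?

8

The 8 variables together cover exactly {1, 2, 3, 4, 5, 7, 8, 9} — 8 values for 8 variables — and 4 appears only in D's list, so D = 4.
Among the 7 still-open variables, 2 fits only C (and all 7 values in {1, 2, 3, 5, 7, 8, 9} must be used), so C = 2.
The 6 still-open variables draw from only 6 values {1, 3, 5, 7, 8, 9}, so each is used; only H can be 8, hence H = 8.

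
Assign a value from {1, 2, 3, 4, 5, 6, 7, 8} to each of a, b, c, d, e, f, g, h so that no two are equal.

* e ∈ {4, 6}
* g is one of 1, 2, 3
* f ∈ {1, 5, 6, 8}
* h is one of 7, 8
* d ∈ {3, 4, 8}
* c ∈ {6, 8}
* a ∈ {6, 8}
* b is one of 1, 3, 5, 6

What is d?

Among the 8 variables, 2 fits only g (and all 8 values in {1, 2, 3, 4, 5, 6, 7, 8} must be used), so g = 2.
The 7 still-open variables draw from only 7 values {1, 3, 4, 5, 6, 7, 8}, so each is used; only h can be 7, hence h = 7.
The 2 variables a and c are confined to {6, 8}, which locks those values in; drop them from b, d, e, f.
e must be 4 (only option left). Remove 4 from d.
So d = 3.

3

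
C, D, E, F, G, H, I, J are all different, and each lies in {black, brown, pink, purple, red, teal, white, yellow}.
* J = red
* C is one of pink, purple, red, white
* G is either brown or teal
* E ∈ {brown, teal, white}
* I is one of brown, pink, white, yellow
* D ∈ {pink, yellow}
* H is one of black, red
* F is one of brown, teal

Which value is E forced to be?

J must be red (only option left). Remove red from C, H.
H must be black (only option left).
Among the 6 still-open variables, purple fits only C (and all 6 values in {brown, pink, purple, teal, white, yellow} must be used), so C = purple.
The 2 variables F and G are confined to {brown, teal}, which locks those values in; drop them from E, I.
So E = white.

white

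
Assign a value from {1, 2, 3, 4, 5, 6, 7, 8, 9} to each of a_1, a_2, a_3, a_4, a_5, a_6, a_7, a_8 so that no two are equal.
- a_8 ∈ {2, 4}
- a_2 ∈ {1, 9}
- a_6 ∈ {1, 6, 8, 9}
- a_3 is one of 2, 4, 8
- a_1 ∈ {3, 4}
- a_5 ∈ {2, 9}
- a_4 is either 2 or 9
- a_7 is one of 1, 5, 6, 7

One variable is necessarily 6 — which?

a_4 and a_5 share exactly the 2 values {2, 9}; by pigeonhole those values go to them, so strike 2, 9 from a_2, a_3, a_6, a_8.
a_2 has just one choice, so a_2 = 1. Strike 1 from a_6, a_7.
a_8 must be 4 (only option left). So a_1, a_3 can't be 4.
a_1's domain is down to {3}, so a_1 = 3.
a_3 must be 8 (only option left). So a_6 can't be 8.

a_6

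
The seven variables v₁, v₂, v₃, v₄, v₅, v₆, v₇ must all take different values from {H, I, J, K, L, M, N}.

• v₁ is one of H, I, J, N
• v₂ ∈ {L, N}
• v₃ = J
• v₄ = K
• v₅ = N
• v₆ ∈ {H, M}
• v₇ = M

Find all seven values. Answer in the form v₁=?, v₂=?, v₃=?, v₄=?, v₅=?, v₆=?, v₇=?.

v₃'s domain is down to {J}, so v₃ = J. So v₁ can't be J.
v₄ has just one choice, so v₄ = K.
v₅'s domain is down to {N}, so v₅ = N. So v₁, v₂ can't be N.
v₇ must be M (only option left). Remove M from v₆.
That leaves v₂ = L.
That leaves v₆ = H. So v₁ can't be H.
v₁ must be I (only option left).

v₁=I, v₂=L, v₃=J, v₄=K, v₅=N, v₆=H, v₇=M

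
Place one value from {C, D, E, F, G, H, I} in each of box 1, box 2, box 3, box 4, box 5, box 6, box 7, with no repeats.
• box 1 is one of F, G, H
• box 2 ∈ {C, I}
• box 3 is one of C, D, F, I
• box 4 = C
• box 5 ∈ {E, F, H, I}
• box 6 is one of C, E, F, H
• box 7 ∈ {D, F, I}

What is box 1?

box 4 must be C (only option left). Strike C from box 2, box 3, box 6.
box 2 has just one choice, so box 2 = I. Strike I from box 3, box 5, box 7.
The 5 still-open variables draw from only 5 values {D, E, F, G, H}, so each is used; only box 1 can be G, hence box 1 = G.

G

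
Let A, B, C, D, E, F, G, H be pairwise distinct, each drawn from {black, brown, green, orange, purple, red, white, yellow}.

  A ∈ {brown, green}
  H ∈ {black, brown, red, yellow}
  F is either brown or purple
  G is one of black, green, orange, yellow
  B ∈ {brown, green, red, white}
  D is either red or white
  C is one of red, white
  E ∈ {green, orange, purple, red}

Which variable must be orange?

The 2 variables C and D are confined to {red, white}, which locks those values in; drop them from B, E, H.
The 2 variables A and B are confined to {brown, green}, which locks those values in; drop them from E, F, G, H.
F's domain is down to {purple}, so F = purple. Strike purple from E.
So orange goes to E.

E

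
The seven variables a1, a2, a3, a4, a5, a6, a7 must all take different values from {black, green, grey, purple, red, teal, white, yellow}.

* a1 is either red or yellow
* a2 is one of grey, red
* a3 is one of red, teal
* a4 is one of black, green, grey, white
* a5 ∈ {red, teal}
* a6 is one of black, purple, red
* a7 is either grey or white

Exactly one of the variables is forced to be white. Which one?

a7

The 2 variables a3 and a5 are confined to {red, teal}, which locks those values in; drop them from a1, a2, a6.
a1 must be yellow (only option left).
That leaves a2 = grey. Strike grey from a4, a7.
So white goes to a7.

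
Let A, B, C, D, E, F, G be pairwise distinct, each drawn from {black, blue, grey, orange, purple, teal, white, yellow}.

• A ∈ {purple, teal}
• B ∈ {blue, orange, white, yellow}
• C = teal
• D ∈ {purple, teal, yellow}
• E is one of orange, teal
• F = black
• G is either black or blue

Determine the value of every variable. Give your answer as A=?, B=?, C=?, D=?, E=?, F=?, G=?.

A=purple, B=white, C=teal, D=yellow, E=orange, F=black, G=blue

C must be teal (only option left). Eliminate teal elsewhere: A, D, E.
E has just one choice, so E = orange. So B can't be orange.
F's domain is down to {black}, so F = black. Strike black from G.
G must be blue (only option left). Remove blue from B.
A must be purple (only option left). Strike purple from D.
D has just one choice, so D = yellow. Remove yellow from B.
B must be white (only option left).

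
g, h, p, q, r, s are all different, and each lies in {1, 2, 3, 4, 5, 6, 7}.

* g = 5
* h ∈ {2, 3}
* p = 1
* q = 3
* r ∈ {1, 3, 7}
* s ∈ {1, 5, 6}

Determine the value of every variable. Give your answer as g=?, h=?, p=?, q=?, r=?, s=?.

g's domain is down to {5}, so g = 5. Remove 5 from s.
p has just one choice, so p = 1. So r, s can't be 1.
q's domain is down to {3}, so q = 3. Eliminate 3 elsewhere: h, r.
r's domain is down to {7}, so r = 7.
s must be 6 (only option left).
h has just one choice, so h = 2.

g=5, h=2, p=1, q=3, r=7, s=6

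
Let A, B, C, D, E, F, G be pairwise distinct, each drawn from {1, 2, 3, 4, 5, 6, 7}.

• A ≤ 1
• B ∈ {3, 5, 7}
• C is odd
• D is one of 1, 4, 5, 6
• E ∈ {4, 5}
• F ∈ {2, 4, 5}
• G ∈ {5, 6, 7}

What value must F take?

A's domain is down to {1}, so A = 1. So C, D can't be 1.
Among the 6 still-open variables, 2 fits only F (and all 6 values in {2, 3, 4, 5, 6, 7} must be used), so F = 2.

2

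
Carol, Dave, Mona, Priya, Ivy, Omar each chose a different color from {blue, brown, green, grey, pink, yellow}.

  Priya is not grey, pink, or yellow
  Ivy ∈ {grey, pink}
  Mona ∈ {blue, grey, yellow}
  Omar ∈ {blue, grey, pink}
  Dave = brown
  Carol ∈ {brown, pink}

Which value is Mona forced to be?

yellow

Dave's domain is down to {brown}, so Dave = brown. Eliminate brown elsewhere: Carol, Priya.
That leaves Carol = pink. So Ivy, Omar can't be pink.
That leaves Ivy = grey. So Mona, Omar can't be grey.
That leaves Omar = blue. Eliminate blue elsewhere: Mona, Priya.
So Mona = yellow.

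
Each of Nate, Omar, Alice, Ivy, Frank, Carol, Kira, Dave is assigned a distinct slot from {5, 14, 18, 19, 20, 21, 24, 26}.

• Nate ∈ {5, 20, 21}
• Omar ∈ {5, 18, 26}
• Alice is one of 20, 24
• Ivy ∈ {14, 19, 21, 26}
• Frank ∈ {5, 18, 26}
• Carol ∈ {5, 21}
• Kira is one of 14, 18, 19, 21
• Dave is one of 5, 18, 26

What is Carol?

21

The 8 variables draw from only 8 values {5, 14, 18, 19, 20, 21, 24, 26}, so each is used; only Alice can be 24, hence Alice = 24.
The 7 still-open variables draw from only 7 values {5, 14, 18, 19, 20, 21, 26}, so each is used; only Nate can be 20, hence Nate = 20.
Omar, Frank, Dave between them cover only {5, 18, 26} — a naked triple. Remove those values from Ivy, Carol, Kira.
So Carol = 21.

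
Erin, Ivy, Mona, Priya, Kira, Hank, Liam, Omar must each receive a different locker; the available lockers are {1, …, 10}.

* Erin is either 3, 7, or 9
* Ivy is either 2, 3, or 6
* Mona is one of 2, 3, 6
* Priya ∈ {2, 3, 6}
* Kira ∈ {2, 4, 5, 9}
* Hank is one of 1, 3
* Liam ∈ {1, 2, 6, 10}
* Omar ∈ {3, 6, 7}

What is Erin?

9

The 3 variables Ivy, Mona, Priya are confined to {2, 3, 6}, which locks those values in; drop them from Erin, Kira, Hank, Liam, Omar.
Hank's domain is down to {1}, so Hank = 1. So Liam can't be 1.
Liam has just one choice, so Liam = 10.
Omar has just one choice, so Omar = 7. Remove 7 from Erin.
So Erin = 9.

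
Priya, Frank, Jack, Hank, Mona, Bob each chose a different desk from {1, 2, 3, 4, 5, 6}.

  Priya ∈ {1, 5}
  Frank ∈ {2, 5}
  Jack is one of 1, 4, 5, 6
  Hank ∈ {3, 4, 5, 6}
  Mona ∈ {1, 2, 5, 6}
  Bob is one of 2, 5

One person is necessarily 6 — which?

The 6 variables together cover exactly {1, 2, 3, 4, 5, 6} — 6 values for 6 variables — and 3 appears only in Hank's list, so Hank = 3.
The 5 still-open variables together cover exactly {1, 2, 4, 5, 6} — 5 values for 5 variables — and 4 appears only in Jack's list, so Jack = 4.
The 4 still-open variables together cover exactly {1, 2, 5, 6} — 4 values for 4 variables — and 6 appears only in Mona's list, so Mona = 6.

Mona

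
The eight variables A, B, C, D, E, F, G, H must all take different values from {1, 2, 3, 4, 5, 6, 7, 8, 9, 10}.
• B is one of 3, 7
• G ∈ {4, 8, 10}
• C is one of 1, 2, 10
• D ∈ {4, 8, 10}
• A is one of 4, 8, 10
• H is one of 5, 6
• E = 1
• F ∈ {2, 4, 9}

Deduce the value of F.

E has just one choice, so E = 1. Eliminate 1 elsewhere: C.
A, D, G share exactly the 3 values {4, 8, 10}; by pigeonhole those values go to them, so strike 4, 8, 10 from C, F.
C must be 2 (only option left). Eliminate 2 elsewhere: F.
So F = 9.

9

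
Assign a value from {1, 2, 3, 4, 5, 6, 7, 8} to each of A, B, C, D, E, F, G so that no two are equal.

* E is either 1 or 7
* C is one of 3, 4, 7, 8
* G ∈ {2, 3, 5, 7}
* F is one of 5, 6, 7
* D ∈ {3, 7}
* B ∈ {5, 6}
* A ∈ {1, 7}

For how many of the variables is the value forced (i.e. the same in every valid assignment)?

A and E between them cover only {1, 7} — a naked pair. Remove those values from C, D, F, G.
That leaves D = 3. So C, G can't be 3.
B and F share exactly the 2 values {5, 6}; by pigeonhole those values go to them, so strike 5, 6 from G.
G has just one choice, so G = 2.
Determined: D=3, G=2. The other variables each still have more than one consistent value. That makes 2.

2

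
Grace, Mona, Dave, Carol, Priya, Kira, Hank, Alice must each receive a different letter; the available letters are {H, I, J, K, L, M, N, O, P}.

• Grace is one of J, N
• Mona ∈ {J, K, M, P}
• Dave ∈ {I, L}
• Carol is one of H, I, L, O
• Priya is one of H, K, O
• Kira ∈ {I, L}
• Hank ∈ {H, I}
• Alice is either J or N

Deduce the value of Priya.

K

Grace and Alice share exactly the 2 values {J, N}; by pigeonhole those values go to them, so strike J, N from Mona.
Dave and Kira share exactly the 2 values {I, L}; by pigeonhole those values go to them, so strike I, L from Carol, Hank.
Hank must be H (only option left). So Carol, Priya can't be H.
Carol's domain is down to {O}, so Carol = O. Strike O from Priya.
So Priya = K.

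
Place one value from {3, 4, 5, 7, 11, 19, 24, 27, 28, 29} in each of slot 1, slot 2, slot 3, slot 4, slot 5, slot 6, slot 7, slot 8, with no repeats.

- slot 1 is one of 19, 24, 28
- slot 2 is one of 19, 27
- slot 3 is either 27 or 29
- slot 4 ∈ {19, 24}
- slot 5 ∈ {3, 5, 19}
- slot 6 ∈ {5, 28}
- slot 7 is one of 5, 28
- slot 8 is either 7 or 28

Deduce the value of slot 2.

27

The 8 variables together cover exactly {3, 5, 7, 19, 24, 27, 28, 29} — 8 values for 8 variables — and 3 appears only in slot 5's list, so slot 5 = 3.
The 7 still-open variables draw from only 7 values {5, 7, 19, 24, 27, 28, 29}, so each is used; only slot 8 can be 7, hence slot 8 = 7.
The 6 still-open variables draw from only 6 values {5, 19, 24, 27, 28, 29}, so each is used; only slot 3 can be 29, hence slot 3 = 29.
The 5 still-open variables draw from only 5 values {5, 19, 24, 27, 28}, so each is used; only slot 2 can be 27, hence slot 2 = 27.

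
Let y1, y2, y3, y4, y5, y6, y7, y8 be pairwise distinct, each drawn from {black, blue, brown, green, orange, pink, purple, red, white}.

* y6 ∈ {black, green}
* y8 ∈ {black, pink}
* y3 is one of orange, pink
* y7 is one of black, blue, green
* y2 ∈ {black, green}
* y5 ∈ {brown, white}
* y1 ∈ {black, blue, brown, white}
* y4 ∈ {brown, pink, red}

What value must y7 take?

Among the 8 variables, orange fits only y3 (and all 8 values in {black, blue, brown, green, orange, pink, red, white} must be used), so y3 = orange.
The 7 still-open variables together cover exactly {black, blue, brown, green, pink, red, white} — 7 values for 7 variables — and red appears only in y4's list, so y4 = red.
The 6 still-open variables together cover exactly {black, blue, brown, green, pink, white} — 6 values for 6 variables — and pink appears only in y8's list, so y8 = pink.
y2 and y6 between them cover only {black, green} — a naked pair. Remove those values from y1, y7.
So y7 = blue.

blue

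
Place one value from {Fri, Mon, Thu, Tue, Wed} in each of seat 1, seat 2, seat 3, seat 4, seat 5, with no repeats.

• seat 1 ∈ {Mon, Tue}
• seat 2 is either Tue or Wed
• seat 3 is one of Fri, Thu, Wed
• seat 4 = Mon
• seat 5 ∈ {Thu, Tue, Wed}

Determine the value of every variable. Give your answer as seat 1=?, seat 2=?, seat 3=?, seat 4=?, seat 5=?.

seat 1=Tue, seat 2=Wed, seat 3=Fri, seat 4=Mon, seat 5=Thu

seat 4's domain is down to {Mon}, so seat 4 = Mon. Remove Mon from seat 1.
That leaves seat 1 = Tue. Remove Tue from seat 2, seat 5.
seat 2's domain is down to {Wed}, so seat 2 = Wed. Strike Wed from seat 3, seat 5.
seat 5 has just one choice, so seat 5 = Thu. So seat 3 can't be Thu.
seat 3 must be Fri (only option left).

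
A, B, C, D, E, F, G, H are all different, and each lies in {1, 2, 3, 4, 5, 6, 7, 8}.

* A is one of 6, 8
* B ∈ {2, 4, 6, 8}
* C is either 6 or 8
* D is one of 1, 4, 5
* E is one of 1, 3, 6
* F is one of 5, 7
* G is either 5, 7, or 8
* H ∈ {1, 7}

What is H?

Among the 8 variables, 2 fits only B (and all 8 values in {1, 2, 3, 4, 5, 6, 7, 8} must be used), so B = 2.
Among the 7 still-open variables, 3 fits only E (and all 7 values in {1, 3, 4, 5, 6, 7, 8} must be used), so E = 3.
The 6 still-open variables draw from only 6 values {1, 4, 5, 6, 7, 8}, so each is used; only D can be 4, hence D = 4.
Among the 5 still-open variables, 1 fits only H (and all 5 values in {1, 5, 6, 7, 8} must be used), so H = 1.

1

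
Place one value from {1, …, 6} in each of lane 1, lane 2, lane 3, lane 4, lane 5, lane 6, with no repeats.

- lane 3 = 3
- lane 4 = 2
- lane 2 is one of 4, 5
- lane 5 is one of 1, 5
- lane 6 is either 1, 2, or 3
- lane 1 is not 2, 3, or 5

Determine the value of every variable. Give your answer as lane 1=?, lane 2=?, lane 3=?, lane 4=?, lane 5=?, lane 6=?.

lane 1=6, lane 2=4, lane 3=3, lane 4=2, lane 5=5, lane 6=1

lane 3's domain is down to {3}, so lane 3 = 3. So lane 6 can't be 3.
That leaves lane 4 = 2. Remove 2 from lane 6.
lane 6 has just one choice, so lane 6 = 1. Strike 1 from lane 1, lane 5.
lane 5's domain is down to {5}, so lane 5 = 5. Remove 5 from lane 2.
That leaves lane 2 = 4. So lane 1 can't be 4.
lane 1 has just one choice, so lane 1 = 6.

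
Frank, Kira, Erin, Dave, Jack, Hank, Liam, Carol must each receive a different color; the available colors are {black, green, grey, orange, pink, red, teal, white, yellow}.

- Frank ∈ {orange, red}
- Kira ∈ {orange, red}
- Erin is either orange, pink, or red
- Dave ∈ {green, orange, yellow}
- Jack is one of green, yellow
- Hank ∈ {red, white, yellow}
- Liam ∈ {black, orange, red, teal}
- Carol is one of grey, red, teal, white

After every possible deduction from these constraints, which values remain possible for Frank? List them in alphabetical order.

orange, red

Frank and Kira between them cover only {orange, red} — a naked pair. Remove those values from Erin, Dave, Hank, Liam, Carol.
Erin must be pink (only option left).
Dave and Jack between them cover only {green, yellow} — a naked pair. Remove those values from Hank.
Hank must be white (only option left). Eliminate white elsewhere: Carol.
No further eliminations apply; Frank can still be any of orange, red.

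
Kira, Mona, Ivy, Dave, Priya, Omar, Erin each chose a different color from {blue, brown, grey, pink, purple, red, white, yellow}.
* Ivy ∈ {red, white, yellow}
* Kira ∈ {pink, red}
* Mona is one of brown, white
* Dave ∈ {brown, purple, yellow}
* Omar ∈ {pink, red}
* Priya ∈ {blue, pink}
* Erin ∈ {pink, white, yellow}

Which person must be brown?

Mona

Among the 7 variables, blue fits only Priya (and all 7 values in {blue, brown, pink, purple, red, white, yellow} must be used), so Priya = blue.
Among the 6 still-open variables, purple fits only Dave (and all 6 values in {brown, pink, purple, red, white, yellow} must be used), so Dave = purple.
Among the 5 still-open variables, brown fits only Mona (and all 5 values in {brown, pink, red, white, yellow} must be used), so Mona = brown.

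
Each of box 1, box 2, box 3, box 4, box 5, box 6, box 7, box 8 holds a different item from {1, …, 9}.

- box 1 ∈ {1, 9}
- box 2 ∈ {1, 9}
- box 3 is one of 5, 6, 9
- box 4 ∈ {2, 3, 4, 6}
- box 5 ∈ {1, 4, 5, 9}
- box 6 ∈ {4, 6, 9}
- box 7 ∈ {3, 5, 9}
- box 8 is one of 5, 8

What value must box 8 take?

8

Among the 8 variables, 2 fits only box 4 (and all 8 values in {1, 2, 3, 4, 5, 6, 8, 9} must be used), so box 4 = 2.
The 7 still-open variables draw from only 7 values {1, 3, 4, 5, 6, 8, 9}, so each is used; only box 7 can be 3, hence box 7 = 3.
Among the 6 still-open variables, 8 fits only box 8 (and all 6 values in {1, 4, 5, 6, 8, 9} must be used), so box 8 = 8.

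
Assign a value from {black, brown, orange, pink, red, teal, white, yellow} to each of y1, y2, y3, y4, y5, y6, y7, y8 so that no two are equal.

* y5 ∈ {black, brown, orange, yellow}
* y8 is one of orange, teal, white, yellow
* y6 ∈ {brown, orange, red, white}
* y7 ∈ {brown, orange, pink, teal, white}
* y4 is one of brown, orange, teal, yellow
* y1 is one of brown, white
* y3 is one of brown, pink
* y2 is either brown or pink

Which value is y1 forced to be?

The 8 variables draw from only 8 values {black, brown, orange, pink, red, teal, white, yellow}, so each is used; only y5 can be black, hence y5 = black.
Among the 7 still-open variables, red fits only y6 (and all 7 values in {brown, orange, pink, red, teal, white, yellow} must be used), so y6 = red.
The 2 variables y2 and y3 are confined to {brown, pink}, which locks those values in; drop them from y1, y4, y7.
So y1 = white.

white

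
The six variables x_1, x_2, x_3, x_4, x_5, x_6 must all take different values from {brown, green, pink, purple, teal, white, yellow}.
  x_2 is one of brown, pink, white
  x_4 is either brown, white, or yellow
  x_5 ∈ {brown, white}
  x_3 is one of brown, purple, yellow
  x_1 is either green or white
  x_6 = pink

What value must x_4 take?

yellow

x_6 must be pink (only option left). Strike pink from x_2.
The 5 still-open variables draw from only 5 values {brown, green, purple, white, yellow}, so each is used; only x_1 can be green, hence x_1 = green.
Among the 4 still-open variables, purple fits only x_3 (and all 4 values in {brown, purple, white, yellow} must be used), so x_3 = purple.
The 3 still-open variables together cover exactly {brown, white, yellow} — 3 values for 3 variables — and yellow appears only in x_4's list, so x_4 = yellow.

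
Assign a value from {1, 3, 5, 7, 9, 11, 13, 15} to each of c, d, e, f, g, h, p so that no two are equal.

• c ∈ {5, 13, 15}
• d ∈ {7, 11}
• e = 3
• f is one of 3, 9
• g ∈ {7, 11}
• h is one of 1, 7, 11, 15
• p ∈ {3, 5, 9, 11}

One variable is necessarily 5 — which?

p

e's domain is down to {3}, so e = 3. Eliminate 3 elsewhere: f, p.
That leaves f = 9. So p can't be 9.
The 2 variables d and g are confined to {7, 11}, which locks those values in; drop them from h, p.
So 5 goes to p.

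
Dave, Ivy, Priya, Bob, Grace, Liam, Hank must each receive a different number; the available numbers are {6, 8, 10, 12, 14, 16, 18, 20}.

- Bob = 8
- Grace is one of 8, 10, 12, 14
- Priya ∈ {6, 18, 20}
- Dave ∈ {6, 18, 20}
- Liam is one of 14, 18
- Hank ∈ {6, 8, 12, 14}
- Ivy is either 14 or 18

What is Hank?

Bob must be 8 (only option left). So Grace, Hank can't be 8.
The 6 still-open variables draw from only 6 values {6, 10, 12, 14, 18, 20}, so each is used; only Grace can be 10, hence Grace = 10.
Among the 5 still-open variables, 12 fits only Hank (and all 5 values in {6, 12, 14, 18, 20} must be used), so Hank = 12.

12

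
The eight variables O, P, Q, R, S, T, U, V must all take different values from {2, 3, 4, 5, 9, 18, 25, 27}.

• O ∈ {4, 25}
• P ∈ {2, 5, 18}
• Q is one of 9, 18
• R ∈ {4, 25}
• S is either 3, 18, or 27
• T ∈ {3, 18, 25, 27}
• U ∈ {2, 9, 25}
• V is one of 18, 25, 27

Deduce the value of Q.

The 8 variables draw from only 8 values {2, 3, 4, 5, 9, 18, 25, 27}, so each is used; only P can be 5, hence P = 5.
Among the 7 still-open variables, 2 fits only U (and all 7 values in {2, 3, 4, 9, 18, 25, 27} must be used), so U = 2.
The 6 still-open variables draw from only 6 values {3, 4, 9, 18, 25, 27}, so each is used; only Q can be 9, hence Q = 9.

9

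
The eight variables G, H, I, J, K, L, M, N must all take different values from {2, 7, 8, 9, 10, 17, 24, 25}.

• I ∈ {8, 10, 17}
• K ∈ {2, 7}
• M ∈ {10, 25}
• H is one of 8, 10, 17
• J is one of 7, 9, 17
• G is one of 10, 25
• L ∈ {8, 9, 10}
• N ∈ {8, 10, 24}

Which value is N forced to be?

The 8 variables together cover exactly {2, 7, 8, 9, 10, 17, 24, 25} — 8 values for 8 variables — and 2 appears only in K's list, so K = 2.
The 7 still-open variables draw from only 7 values {7, 8, 9, 10, 17, 24, 25}, so each is used; only J can be 7, hence J = 7.
Among the 6 still-open variables, 9 fits only L (and all 6 values in {8, 9, 10, 17, 24, 25} must be used), so L = 9.
The 5 still-open variables draw from only 5 values {8, 10, 17, 24, 25}, so each is used; only N can be 24, hence N = 24.

24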